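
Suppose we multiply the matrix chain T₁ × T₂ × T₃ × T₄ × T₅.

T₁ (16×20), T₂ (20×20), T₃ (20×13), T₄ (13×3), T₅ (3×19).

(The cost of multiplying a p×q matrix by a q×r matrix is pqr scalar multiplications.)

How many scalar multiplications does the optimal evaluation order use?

3852

Adjacent pairs: T₁T₂ = 16·20·20 = 6400; T₂T₃ = 20·20·13 = 5200; T₃T₄ = 20·13·3 = 780; T₄T₅ = 13·3·19 = 741.
Length 3: T₁..T₃: k=1: 0+5200+16·20·13=9360; k=2: 6400+0+16·20·13=10560 → min 9360 | T₂..T₄: k=2: 0+780+20·20·3=1980; k=3: 5200+0+20·13·3=5980 → min 1980 | T₃..T₅: k=3: 0+741+20·13·19=5681; k=4: 780+0+20·3·19=1920 → min 1920.
Length 4: T₁..T₄: k=1: 0+1980+16·20·3=2940; k=2: 6400+780+16·20·3=8140; k=3: 9360+0+16·13·3=9984 → min 2940 | T₂..T₅: k=2: 0+1920+20·20·19=9520; k=3: 5200+741+20·13·19=10881; k=4: 1980+0+20·3·19=3120 → min 3120.
Length 5: T₁..T₅: k=1: 0+3120+16·20·19=9200; k=2: 6400+1920+16·20·19=14400; k=3: 9360+741+16·13·19=14053; k=4: 2940+0+16·3·19=3852 → min 3852.
Optimal order: ((T₁ × (T₂ × (T₃ × T₄))) × T₅) with cost 3852.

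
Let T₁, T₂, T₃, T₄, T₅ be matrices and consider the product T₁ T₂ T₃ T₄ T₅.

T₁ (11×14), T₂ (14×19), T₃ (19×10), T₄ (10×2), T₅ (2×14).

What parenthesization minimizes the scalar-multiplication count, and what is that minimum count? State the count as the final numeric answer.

Adjacent pairs: T₁T₂ = 11·14·19 = 2926; T₂T₃ = 14·19·10 = 2660; T₃T₄ = 19·10·2 = 380; T₄T₅ = 10·2·14 = 280.
Length 3: T₁..T₃: k=1: 0+2660+11·14·10=4200; k=2: 2926+0+11·19·10=5016 → min 4200 | T₂..T₄: k=2: 0+380+14·19·2=912; k=3: 2660+0+14·10·2=2940 → min 912 | T₃..T₅: k=3: 0+280+19·10·14=2940; k=4: 380+0+19·2·14=912 → min 912.
Length 4: T₁..T₄: k=1: 0+912+11·14·2=1220; k=2: 2926+380+11·19·2=3724; k=3: 4200+0+11·10·2=4420 → min 1220 | T₂..T₅: k=2: 0+912+14·19·14=4636; k=3: 2660+280+14·10·14=4900; k=4: 912+0+14·2·14=1304 → min 1304.
Length 5: T₁..T₅: k=1: 0+1304+11·14·14=3460; k=2: 2926+912+11·19·14=6764; k=3: 4200+280+11·10·14=6020; k=4: 1220+0+11·2·14=1528 → min 1528.
Optimal parenthesization: ((T₁ (T₂ (T₃ T₄))) T₅) with cost 1528.

1528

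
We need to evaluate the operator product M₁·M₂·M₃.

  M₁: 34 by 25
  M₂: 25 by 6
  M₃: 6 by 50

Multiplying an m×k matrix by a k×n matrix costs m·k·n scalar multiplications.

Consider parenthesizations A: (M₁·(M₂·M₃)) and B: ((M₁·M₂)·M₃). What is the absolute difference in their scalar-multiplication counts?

Order A = (M₁·(M₂·M₃)): (M₂·M₃): 25×6 by 6×50 → 25×50, cost 25·6·50 = 7500; (M₁·(M₂·M₃)): 34×25 by 25×50 → 34×50, cost 34·25·50 = 42500; cumulative 50000. Total 50000.
Order B = ((M₁·M₂)·M₃): (M₁·M₂): 34×25 by 25×6 → 34×6, cost 34·25·6 = 5100; ((M₁·M₂)·M₃): 34×6 by 6×50 → 34×50, cost 34·6·50 = 10200; cumulative 15300. Total 15300.
Difference: |50000 − 15300| = 34700.

34700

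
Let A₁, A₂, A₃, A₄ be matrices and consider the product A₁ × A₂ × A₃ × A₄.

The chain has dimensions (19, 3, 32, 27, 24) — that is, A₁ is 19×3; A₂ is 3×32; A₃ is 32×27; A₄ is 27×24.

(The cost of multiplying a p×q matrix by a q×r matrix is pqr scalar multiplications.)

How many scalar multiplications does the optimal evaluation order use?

5904

Adjacent pairs: A₁A₂ = 19·3·32 = 1824; A₂A₃ = 3·32·27 = 2592; A₃A₄ = 32·27·24 = 20736.
Length 3: A₁..A₃: k=1: 0+2592+19·3·27=4131; k=2: 1824+0+19·32·27=18240 → min 4131 | A₂..A₄: k=2: 0+20736+3·32·24=23040; k=3: 2592+0+3·27·24=4536 → min 4536.
Length 4: A₁..A₄: k=1: 0+4536+19·3·24=5904; k=2: 1824+20736+19·32·24=37152; k=3: 4131+0+19·27·24=16443 → min 5904.
Optimal order: (A₁ × ((A₂ × A₃) × A₄)) with cost 5904.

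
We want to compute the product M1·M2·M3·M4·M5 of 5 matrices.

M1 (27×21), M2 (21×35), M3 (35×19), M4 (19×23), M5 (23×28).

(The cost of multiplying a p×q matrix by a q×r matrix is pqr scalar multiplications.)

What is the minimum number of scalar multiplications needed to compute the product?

51338

Adjacent pairs: M1M2 = 27·21·35 = 19845; M2M3 = 21·35·19 = 13965; M3M4 = 35·19·23 = 15295; M4M5 = 19·23·28 = 12236.
Length 3: M1..M3: k=1: 0+13965+27·21·19=24738; k=2: 19845+0+27·35·19=37800 → min 24738 | M2..M4: k=2: 0+15295+21·35·23=32200; k=3: 13965+0+21·19·23=23142 → min 23142 | M3..M5: k=3: 0+12236+35·19·28=30856; k=4: 15295+0+35·23·28=37835 → min 30856.
Length 4: M1..M4: k=1: 0+23142+27·21·23=36183; k=2: 19845+15295+27·35·23=56875; k=3: 24738+0+27·19·23=36537 → min 36183 | M2..M5: k=2: 0+30856+21·35·28=51436; k=3: 13965+12236+21·19·28=37373; k=4: 23142+0+21·23·28=36666 → min 36666.
Length 5: M1..M5: k=1: 0+36666+27·21·28=52542; k=2: 19845+30856+27·35·28=77161; k=3: 24738+12236+27·19·28=51338; k=4: 36183+0+27·23·28=53571 → min 51338.
Optimal order: ((M1·(M2·M3))·(M4·M5)) with cost 51338.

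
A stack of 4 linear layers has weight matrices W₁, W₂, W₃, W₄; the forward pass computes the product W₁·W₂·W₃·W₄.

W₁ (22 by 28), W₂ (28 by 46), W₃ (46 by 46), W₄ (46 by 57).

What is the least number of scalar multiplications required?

Adjacent pairs: W₁W₂ = 22·28·46 = 28336; W₂W₃ = 28·46·46 = 59248; W₃W₄ = 46·46·57 = 120612.
Length 3: W₁..W₃: k=1: 0+59248+22·28·46=87584; k=2: 28336+0+22·46·46=74888 → min 74888 | W₂..W₄: k=2: 0+120612+28·46·57=194028; k=3: 59248+0+28·46·57=132664 → min 132664.
Length 4: W₁..W₄: k=1: 0+132664+22·28·57=167776; k=2: 28336+120612+22·46·57=206632; k=3: 74888+0+22·46·57=132572 → min 132572.
Optimal order: (((W₁·W₂)·W₃)·W₄) with cost 132572.

132572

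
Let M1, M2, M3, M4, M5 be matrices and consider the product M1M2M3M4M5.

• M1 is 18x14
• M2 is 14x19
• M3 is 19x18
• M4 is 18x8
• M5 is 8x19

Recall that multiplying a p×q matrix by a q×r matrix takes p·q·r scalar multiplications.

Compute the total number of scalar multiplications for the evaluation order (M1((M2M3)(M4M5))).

(M2M3): 14×19 by 19×18 → 14×18, cost 14·19·18 = 4788
(M4M5): 18×8 by 8×19 → 18×19, cost 18·8·19 = 2736
((M2M3)(M4M5)): 14×18 by 18×19 → 14×19, cost 14·18·19 = 4788; cumulative 12312
(M1((M2M3)(M4M5))): 18×14 by 14×19 → 18×19, cost 18·14·19 = 4788; cumulative 17100
Total: 17100 scalar multiplications.

17100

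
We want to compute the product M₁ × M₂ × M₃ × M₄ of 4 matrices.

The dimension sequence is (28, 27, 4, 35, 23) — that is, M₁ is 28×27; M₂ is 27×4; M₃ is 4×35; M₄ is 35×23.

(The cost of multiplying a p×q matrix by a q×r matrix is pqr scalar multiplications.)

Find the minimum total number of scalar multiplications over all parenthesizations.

8820

Adjacent pairs: M₁M₂ = 28·27·4 = 3024; M₂M₃ = 27·4·35 = 3780; M₃M₄ = 4·35·23 = 3220.
Length 3: M₁..M₃: k=1: 0+3780+28·27·35=30240; k=2: 3024+0+28·4·35=6944 → min 6944 | M₂..M₄: k=2: 0+3220+27·4·23=5704; k=3: 3780+0+27·35·23=25515 → min 5704.
Length 4: M₁..M₄: k=1: 0+5704+28·27·23=23092; k=2: 3024+3220+28·4·23=8820; k=3: 6944+0+28·35·23=29484 → min 8820.
Optimal order: ((M₁ × M₂) × (M₃ × M₄)) with cost 8820.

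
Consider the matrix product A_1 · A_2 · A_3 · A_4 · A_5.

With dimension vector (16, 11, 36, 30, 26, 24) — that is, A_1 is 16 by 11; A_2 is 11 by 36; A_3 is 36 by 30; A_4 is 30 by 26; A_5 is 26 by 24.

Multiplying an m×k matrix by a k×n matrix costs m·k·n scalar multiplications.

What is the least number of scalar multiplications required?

31548

Adjacent pairs: A_1A_2 = 16·11·36 = 6336; A_2A_3 = 11·36·30 = 11880; A_3A_4 = 36·30·26 = 28080; A_4A_5 = 30·26·24 = 18720.
Length 3: A_1..A_3: k=1: 0+11880+16·11·30=17160; k=2: 6336+0+16·36·30=23616 → min 17160 | A_2..A_4: k=2: 0+28080+11·36·26=38376; k=3: 11880+0+11·30·26=20460 → min 20460 | A_3..A_5: k=3: 0+18720+36·30·24=44640; k=4: 28080+0+36·26·24=50544 → min 44640.
Length 4: A_1..A_4: k=1: 0+20460+16·11·26=25036; k=2: 6336+28080+16·36·26=49392; k=3: 17160+0+16·30·26=29640 → min 25036 | A_2..A_5: k=2: 0+44640+11·36·24=54144; k=3: 11880+18720+11·30·24=38520; k=4: 20460+0+11·26·24=27324 → min 27324.
Length 5: A_1..A_5: k=1: 0+27324+16·11·24=31548; k=2: 6336+44640+16·36·24=64800; k=3: 17160+18720+16·30·24=47400; k=4: 25036+0+16·26·24=35020 → min 31548.
Optimal order: (A_1 · (((A_2 · A_3) · A_4) · A_5)) with cost 31548.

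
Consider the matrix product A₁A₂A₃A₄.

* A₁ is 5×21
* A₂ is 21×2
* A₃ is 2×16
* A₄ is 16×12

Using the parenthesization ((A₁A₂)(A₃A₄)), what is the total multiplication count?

714

(A₁A₂): 5×21 by 21×2 → 5×2, cost 5·21·2 = 210
(A₃A₄): 2×16 by 16×12 → 2×12, cost 2·16·12 = 384
((A₁A₂)(A₃A₄)): 5×2 by 2×12 → 5×12, cost 5·2·12 = 120; cumulative 714
Total: 714 scalar multiplications.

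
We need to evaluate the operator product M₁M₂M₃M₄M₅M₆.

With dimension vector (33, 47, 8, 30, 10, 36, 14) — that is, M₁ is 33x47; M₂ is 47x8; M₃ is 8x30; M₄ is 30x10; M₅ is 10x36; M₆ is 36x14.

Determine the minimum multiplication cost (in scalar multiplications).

Adjacent pairs: M₁M₂ = 33·47·8 = 12408; M₂M₃ = 47·8·30 = 11280; M₃M₄ = 8·30·10 = 2400; M₄M₅ = 30·10·36 = 10800; M₅M₆ = 10·36·14 = 5040.
Length 3: M₁..M₃: k=1: 0+11280+33·47·30=57810; k=2: 12408+0+33·8·30=20328 → min 20328 | M₂..M₄: k=2: 0+2400+47·8·10=6160; k=3: 11280+0+47·30·10=25380 → min 6160 | M₃..M₅: k=3: 0+10800+8·30·36=19440; k=4: 2400+0+8·10·36=5280 → min 5280 | M₄..M₆: k=4: 0+5040+30·10·14=9240; k=5: 10800+0+30·36·14=25920 → min 9240.
Length 4: M₁..M₄: k=1: 0+6160+33·47·10=21670; k=2: 12408+2400+33·8·10=17448; k=3: 20328+0+33·30·10=30228 → min 17448 | M₂..M₅: k=2: 0+5280+47·8·36=18816; k=3: 11280+10800+47·30·36=72840; k=4: 6160+0+47·10·36=23080 → min 18816 | M₃..M₆: k=3: 0+9240+8·30·14=12600; k=4: 2400+5040+8·10·14=8560; k=5: 5280+0+8·36·14=9312 → min 8560.
Length 5: M₁..M₅: k=1: 0+18816+33·47·36=74652; k=2: 12408+5280+33·8·36=27192; k=3: 20328+10800+33·30·36=66768; k=4: 17448+0+33·10·36=29328 → min 27192 | M₂..M₆: k=2: 0+8560+47·8·14=13824; k=3: 11280+9240+47·30·14=40260; k=4: 6160+5040+47·10·14=17780; k=5: 18816+0+47·36·14=42504 → min 13824.
Length 6: M₁..M₆: k=1: 0+13824+33·47·14=35538; k=2: 12408+8560+33·8·14=24664; k=3: 20328+9240+33·30·14=43428; k=4: 17448+5040+33·10·14=27108; k=5: 27192+0+33·36·14=43824 → min 24664.
Optimal order: ((M₁M₂)((M₃M₄)(M₅M₆))) with cost 24664.

24664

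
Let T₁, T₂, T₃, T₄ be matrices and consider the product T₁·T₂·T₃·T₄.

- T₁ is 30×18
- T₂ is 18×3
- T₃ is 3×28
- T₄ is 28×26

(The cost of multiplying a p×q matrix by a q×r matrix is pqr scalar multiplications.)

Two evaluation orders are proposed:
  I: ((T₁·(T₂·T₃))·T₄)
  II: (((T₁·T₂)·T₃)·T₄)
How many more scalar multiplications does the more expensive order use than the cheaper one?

12492

Order I = ((T₁·(T₂·T₃))·T₄): (T₂·T₃): 18×3 by 3×28 → 18×28, cost 18·3·28 = 1512; (T₁·(T₂·T₃)): 30×18 by 18×28 → 30×28, cost 30·18·28 = 15120; cumulative 16632; ((T₁·(T₂·T₃))·T₄): 30×28 by 28×26 → 30×26, cost 30·28·26 = 21840; cumulative 38472. Total 38472.
Order II = (((T₁·T₂)·T₃)·T₄): (T₁·T₂): 30×18 by 18×3 → 30×3, cost 30·18·3 = 1620; ((T₁·T₂)·T₃): 30×3 by 3×28 → 30×28, cost 30·3·28 = 2520; cumulative 4140; (((T₁·T₂)·T₃)·T₄): 30×28 by 28×26 → 30×26, cost 30·28·26 = 21840; cumulative 25980. Total 25980.
Difference: |38472 − 25980| = 12492.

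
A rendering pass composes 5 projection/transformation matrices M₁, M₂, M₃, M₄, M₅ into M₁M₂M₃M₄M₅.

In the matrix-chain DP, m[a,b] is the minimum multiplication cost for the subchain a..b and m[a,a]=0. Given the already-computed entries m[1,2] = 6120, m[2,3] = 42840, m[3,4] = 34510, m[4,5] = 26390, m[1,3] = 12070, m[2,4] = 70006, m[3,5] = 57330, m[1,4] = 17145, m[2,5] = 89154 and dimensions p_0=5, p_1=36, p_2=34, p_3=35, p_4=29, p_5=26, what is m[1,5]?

20915

m[1,5] = min over k∈[1,4] of m[1,k]+m[k+1,5]+p_{0}·p_k·p_{5}.
k=1: 0 + 89154 + 5·36·26 = 93834; k=2: 6120 + 57330 + 5·34·26 = 67870; k=3: 12070 + 26390 + 5·35·26 = 43010; k=4: 17145 + 0 + 5·29·26 = 20915.
Minimum: 20915 at k=4.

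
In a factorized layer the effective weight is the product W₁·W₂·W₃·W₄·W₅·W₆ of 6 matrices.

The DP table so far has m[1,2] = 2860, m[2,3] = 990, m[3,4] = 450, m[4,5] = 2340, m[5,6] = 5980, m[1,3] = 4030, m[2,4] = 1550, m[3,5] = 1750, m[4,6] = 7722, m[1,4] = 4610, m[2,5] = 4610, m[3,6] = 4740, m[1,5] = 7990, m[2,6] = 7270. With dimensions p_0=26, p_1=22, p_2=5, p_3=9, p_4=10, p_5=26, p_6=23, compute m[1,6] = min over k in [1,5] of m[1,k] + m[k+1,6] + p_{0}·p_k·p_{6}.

m[1,6] = min over k∈[1,5] of m[1,k]+m[k+1,6]+p_{0}·p_k·p_{6}.
k=1: 0 + 7270 + 26·22·23 = 20426; k=2: 2860 + 4740 + 26·5·23 = 10590; k=3: 4030 + 7722 + 26·9·23 = 17134; k=4: 4610 + 5980 + 26·10·23 = 16570; k=5: 7990 + 0 + 26·26·23 = 23538.
Minimum: 10590 at k=2.

10590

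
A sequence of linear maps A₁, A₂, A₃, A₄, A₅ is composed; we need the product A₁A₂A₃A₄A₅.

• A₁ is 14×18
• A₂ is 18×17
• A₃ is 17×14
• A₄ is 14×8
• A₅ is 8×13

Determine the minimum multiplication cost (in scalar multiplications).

Adjacent pairs: A₁A₂ = 14·18·17 = 4284; A₂A₃ = 18·17·14 = 4284; A₃A₄ = 17·14·8 = 1904; A₄A₅ = 14·8·13 = 1456.
Length 3: A₁..A₃: k=1: 0+4284+14·18·14=7812; k=2: 4284+0+14·17·14=7616 → min 7616 | A₂..A₄: k=2: 0+1904+18·17·8=4352; k=3: 4284+0+18·14·8=6300 → min 4352 | A₃..A₅: k=3: 0+1456+17·14·13=4550; k=4: 1904+0+17·8·13=3672 → min 3672.
Length 4: A₁..A₄: k=1: 0+4352+14·18·8=6368; k=2: 4284+1904+14·17·8=8092; k=3: 7616+0+14·14·8=9184 → min 6368 | A₂..A₅: k=2: 0+3672+18·17·13=7650; k=3: 4284+1456+18·14·13=9016; k=4: 4352+0+18·8·13=6224 → min 6224.
Length 5: A₁..A₅: k=1: 0+6224+14·18·13=9500; k=2: 4284+3672+14·17·13=11050; k=3: 7616+1456+14·14·13=11620; k=4: 6368+0+14·8·13=7824 → min 7824.
Optimal order: ((A₁(A₂(A₃A₄)))A₅) with cost 7824.

7824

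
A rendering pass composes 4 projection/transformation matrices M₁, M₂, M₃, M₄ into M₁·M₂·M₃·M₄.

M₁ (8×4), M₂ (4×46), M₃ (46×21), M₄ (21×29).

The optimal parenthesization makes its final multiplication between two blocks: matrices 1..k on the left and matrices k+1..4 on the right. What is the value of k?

Adjacent pairs: M₁M₂ = 8·4·46 = 1472; M₂M₃ = 4·46·21 = 3864; M₃M₄ = 46·21·29 = 28014.
Length 3: M₁..M₃: k=1: 0+3864+8·4·21=4536; k=2: 1472+0+8·46·21=9200 → min 4536 | M₂..M₄: k=2: 0+28014+4·46·29=33350; k=3: 3864+0+4·21·29=6300 → min 6300.
Top-level splits: k=1: (M₁..M₁)·(M₂..M₄) → 0+6300+8·4·29 = 7228; k=2: (M₁..M₂)·(M₃..M₄) → 1472+28014+8·46·29 = 40158; k=3: (M₁..M₃)·(M₄..M₄) → 4536+0+8·21·29 = 9408.
Best split is after M₁, i.e. k = 1.

1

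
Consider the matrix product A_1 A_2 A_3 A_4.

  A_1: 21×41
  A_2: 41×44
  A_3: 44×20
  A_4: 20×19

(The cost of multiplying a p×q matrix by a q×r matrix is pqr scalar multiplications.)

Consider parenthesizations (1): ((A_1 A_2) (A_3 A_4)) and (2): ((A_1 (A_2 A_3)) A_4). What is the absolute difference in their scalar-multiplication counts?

10880

Order (1) = ((A_1 A_2) (A_3 A_4)): (A_1 A_2): 21×41 by 41×44 → 21×44, cost 21·41·44 = 37884; (A_3 A_4): 44×20 by 20×19 → 44×19, cost 44·20·19 = 16720; ((A_1 A_2) (A_3 A_4)): 21×44 by 44×19 → 21×19, cost 21·44·19 = 17556; cumulative 72160. Total 72160.
Order (2) = ((A_1 (A_2 A_3)) A_4): (A_2 A_3): 41×44 by 44×20 → 41×20, cost 41·44·20 = 36080; (A_1 (A_2 A_3)): 21×41 by 41×20 → 21×20, cost 21·41·20 = 17220; cumulative 53300; ((A_1 (A_2 A_3)) A_4): 21×20 by 20×19 → 21×19, cost 21·20·19 = 7980; cumulative 61280. Total 61280.
Difference: |72160 − 61280| = 10880.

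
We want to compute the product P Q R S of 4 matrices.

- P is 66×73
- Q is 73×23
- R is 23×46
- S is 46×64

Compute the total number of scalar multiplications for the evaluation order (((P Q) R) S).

374946

(P Q): 66×73 by 73×23 → 66×23, cost 66·73·23 = 110814
((P Q) R): 66×23 by 23×46 → 66×46, cost 66·23·46 = 69828; cumulative 180642
(((P Q) R) S): 66×46 by 46×64 → 66×64, cost 66·46·64 = 194304; cumulative 374946
Total: 374946 scalar multiplications.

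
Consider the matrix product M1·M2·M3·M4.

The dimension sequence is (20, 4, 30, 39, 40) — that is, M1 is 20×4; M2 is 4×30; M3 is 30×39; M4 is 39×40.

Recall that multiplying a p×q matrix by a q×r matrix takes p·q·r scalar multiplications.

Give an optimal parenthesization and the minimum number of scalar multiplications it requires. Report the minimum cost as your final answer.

14120

Adjacent pairs: M1M2 = 20·4·30 = 2400; M2M3 = 4·30·39 = 4680; M3M4 = 30·39·40 = 46800.
Length 3: M1..M3: k=1: 0+4680+20·4·39=7800; k=2: 2400+0+20·30·39=25800 → min 7800 | M2..M4: k=2: 0+46800+4·30·40=51600; k=3: 4680+0+4·39·40=10920 → min 10920.
Length 4: M1..M4: k=1: 0+10920+20·4·40=14120; k=2: 2400+46800+20·30·40=73200; k=3: 7800+0+20·39·40=39000 → min 14120.
Optimal parenthesization: (M1·((M2·M3)·M4)) with cost 14120.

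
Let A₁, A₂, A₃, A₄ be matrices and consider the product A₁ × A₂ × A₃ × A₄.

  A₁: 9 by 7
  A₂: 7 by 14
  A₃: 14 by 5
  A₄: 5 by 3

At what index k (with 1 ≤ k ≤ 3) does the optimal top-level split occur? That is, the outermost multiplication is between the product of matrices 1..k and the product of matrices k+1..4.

1

Adjacent pairs: A₁A₂ = 9·7·14 = 882; A₂A₃ = 7·14·5 = 490; A₃A₄ = 14·5·3 = 210.
Length 3: A₁..A₃: k=1: 0+490+9·7·5=805; k=2: 882+0+9·14·5=1512 → min 805 | A₂..A₄: k=2: 0+210+7·14·3=504; k=3: 490+0+7·5·3=595 → min 504.
Top-level splits: k=1: (A₁..A₁)·(A₂..A₄) → 0+504+9·7·3 = 693; k=2: (A₁..A₂)·(A₃..A₄) → 882+210+9·14·3 = 1470; k=3: (A₁..A₃)·(A₄..A₄) → 805+0+9·5·3 = 940.
Best split is after A₁, i.e. k = 1.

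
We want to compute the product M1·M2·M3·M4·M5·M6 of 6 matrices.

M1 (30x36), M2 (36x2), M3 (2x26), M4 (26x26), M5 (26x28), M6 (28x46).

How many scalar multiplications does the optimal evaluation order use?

10304

Adjacent pairs: M1M2 = 30·36·2 = 2160; M2M3 = 36·2·26 = 1872; M3M4 = 2·26·26 = 1352; M4M5 = 26·26·28 = 18928; M5M6 = 26·28·46 = 33488.
Length 3: M1..M3: k=1: 0+1872+30·36·26=29952; k=2: 2160+0+30·2·26=3720 → min 3720 | M2..M4: k=2: 0+1352+36·2·26=3224; k=3: 1872+0+36·26·26=26208 → min 3224 | M3..M5: k=3: 0+18928+2·26·28=20384; k=4: 1352+0+2·26·28=2808 → min 2808 | M4..M6: k=4: 0+33488+26·26·46=64584; k=5: 18928+0+26·28·46=52416 → min 52416.
Length 4: M1..M4: k=1: 0+3224+30·36·26=31304; k=2: 2160+1352+30·2·26=5072; k=3: 3720+0+30·26·26=24000 → min 5072 | M2..M5: k=2: 0+2808+36·2·28=4824; k=3: 1872+18928+36·26·28=47008; k=4: 3224+0+36·26·28=29432 → min 4824 | M3..M6: k=3: 0+52416+2·26·46=54808; k=4: 1352+33488+2·26·46=37232; k=5: 2808+0+2·28·46=5384 → min 5384.
Length 5: M1..M5: k=1: 0+4824+30·36·28=35064; k=2: 2160+2808+30·2·28=6648; k=3: 3720+18928+30·26·28=44488; k=4: 5072+0+30·26·28=26912 → min 6648 | M2..M6: k=2: 0+5384+36·2·46=8696; k=3: 1872+52416+36·26·46=97344; k=4: 3224+33488+36·26·46=79768; k=5: 4824+0+36·28·46=51192 → min 8696.
Length 6: M1..M6: k=1: 0+8696+30·36·46=58376; k=2: 2160+5384+30·2·46=10304; k=3: 3720+52416+30·26·46=92016; k=4: 5072+33488+30·26·46=74440; k=5: 6648+0+30·28·46=45288 → min 10304.
Optimal order: ((M1·M2)·(((M3·M4)·M5)·M6)) with cost 10304.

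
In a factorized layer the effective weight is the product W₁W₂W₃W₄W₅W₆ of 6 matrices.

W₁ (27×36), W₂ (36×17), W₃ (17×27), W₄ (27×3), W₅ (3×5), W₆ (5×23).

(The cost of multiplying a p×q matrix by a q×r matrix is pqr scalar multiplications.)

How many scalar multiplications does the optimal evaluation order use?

Adjacent pairs: W₁W₂ = 27·36·17 = 16524; W₂W₃ = 36·17·27 = 16524; W₃W₄ = 17·27·3 = 1377; W₄W₅ = 27·3·5 = 405; W₅W₆ = 3·5·23 = 345.
Length 3: W₁..W₃: k=1: 0+16524+27·36·27=42768; k=2: 16524+0+27·17·27=28917 → min 28917 | W₂..W₄: k=2: 0+1377+36·17·3=3213; k=3: 16524+0+36·27·3=19440 → min 3213 | W₃..W₅: k=3: 0+405+17·27·5=2700; k=4: 1377+0+17·3·5=1632 → min 1632 | W₄..W₆: k=4: 0+345+27·3·23=2208; k=5: 405+0+27·5·23=3510 → min 2208.
Length 4: W₁..W₄: k=1: 0+3213+27·36·3=6129; k=2: 16524+1377+27·17·3=19278; k=3: 28917+0+27·27·3=31104 → min 6129 | W₂..W₅: k=2: 0+1632+36·17·5=4692; k=3: 16524+405+36·27·5=21789; k=4: 3213+0+36·3·5=3753 → min 3753 | W₃..W₆: k=3: 0+2208+17·27·23=12765; k=4: 1377+345+17·3·23=2895; k=5: 1632+0+17·5·23=3587 → min 2895.
Length 5: W₁..W₅: k=1: 0+3753+27·36·5=8613; k=2: 16524+1632+27·17·5=20451; k=3: 28917+405+27·27·5=32967; k=4: 6129+0+27·3·5=6534 → min 6534 | W₂..W₆: k=2: 0+2895+36·17·23=16971; k=3: 16524+2208+36·27·23=41088; k=4: 3213+345+36·3·23=6042; k=5: 3753+0+36·5·23=7893 → min 6042.
Length 6: W₁..W₆: k=1: 0+6042+27·36·23=28398; k=2: 16524+2895+27·17·23=29976; k=3: 28917+2208+27·27·23=47892; k=4: 6129+345+27·3·23=8337; k=5: 6534+0+27·5·23=9639 → min 8337.
Optimal order: ((W₁(W₂(W₃W₄)))(W₅W₆)) with cost 8337.

8337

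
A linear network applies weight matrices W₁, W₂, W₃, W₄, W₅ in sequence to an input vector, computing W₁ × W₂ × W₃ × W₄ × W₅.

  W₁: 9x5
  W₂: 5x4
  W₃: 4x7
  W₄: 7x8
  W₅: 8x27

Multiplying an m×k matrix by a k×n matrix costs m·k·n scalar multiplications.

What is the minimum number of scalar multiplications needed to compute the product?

2240

Adjacent pairs: W₁W₂ = 9·5·4 = 180; W₂W₃ = 5·4·7 = 140; W₃W₄ = 4·7·8 = 224; W₄W₅ = 7·8·27 = 1512.
Length 3: W₁..W₃: k=1: 0+140+9·5·7=455; k=2: 180+0+9·4·7=432 → min 432 | W₂..W₄: k=2: 0+224+5·4·8=384; k=3: 140+0+5·7·8=420 → min 384 | W₃..W₅: k=3: 0+1512+4·7·27=2268; k=4: 224+0+4·8·27=1088 → min 1088.
Length 4: W₁..W₄: k=1: 0+384+9·5·8=744; k=2: 180+224+9·4·8=692; k=3: 432+0+9·7·8=936 → min 692 | W₂..W₅: k=2: 0+1088+5·4·27=1628; k=3: 140+1512+5·7·27=2597; k=4: 384+0+5·8·27=1464 → min 1464.
Length 5: W₁..W₅: k=1: 0+1464+9·5·27=2679; k=2: 180+1088+9·4·27=2240; k=3: 432+1512+9·7·27=3645; k=4: 692+0+9·8·27=2636 → min 2240.
Optimal order: ((W₁ × W₂) × ((W₃ × W₄) × W₅)) with cost 2240.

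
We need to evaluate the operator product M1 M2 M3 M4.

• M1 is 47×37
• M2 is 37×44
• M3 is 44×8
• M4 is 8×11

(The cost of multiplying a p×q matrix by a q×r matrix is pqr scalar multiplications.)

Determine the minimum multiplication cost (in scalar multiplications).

Adjacent pairs: M1M2 = 47·37·44 = 76516; M2M3 = 37·44·8 = 13024; M3M4 = 44·8·11 = 3872.
Length 3: M1..M3: k=1: 0+13024+47·37·8=26936; k=2: 76516+0+47·44·8=93060 → min 26936 | M2..M4: k=2: 0+3872+37·44·11=21780; k=3: 13024+0+37·8·11=16280 → min 16280.
Length 4: M1..M4: k=1: 0+16280+47·37·11=35409; k=2: 76516+3872+47·44·11=103136; k=3: 26936+0+47·8·11=31072 → min 31072.
Optimal order: ((M1 (M2 M3)) M4) with cost 31072.

31072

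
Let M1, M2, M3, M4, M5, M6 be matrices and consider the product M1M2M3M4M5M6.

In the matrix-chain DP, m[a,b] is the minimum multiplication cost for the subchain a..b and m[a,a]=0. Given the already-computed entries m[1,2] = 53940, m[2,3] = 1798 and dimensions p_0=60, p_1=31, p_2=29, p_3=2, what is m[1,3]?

m[1,3] = min over k∈[1,2] of m[1,k]+m[k+1,3]+p_{0}·p_k·p_{3}.
k=1: 0 + 1798 + 60·31·2 = 5518; k=2: 53940 + 0 + 60·29·2 = 57420.
Minimum: 5518 at k=1.

5518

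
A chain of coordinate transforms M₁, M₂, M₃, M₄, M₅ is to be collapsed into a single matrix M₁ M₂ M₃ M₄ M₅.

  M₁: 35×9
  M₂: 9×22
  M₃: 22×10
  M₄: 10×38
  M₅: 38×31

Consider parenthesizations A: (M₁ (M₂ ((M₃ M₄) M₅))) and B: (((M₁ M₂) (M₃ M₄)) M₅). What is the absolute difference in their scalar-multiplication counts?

Order A = (M₁ (M₂ ((M₃ M₄) M₅))): (M₃ M₄): 22×10 by 10×38 → 22×38, cost 22·10·38 = 8360; ((M₃ M₄) M₅): 22×38 by 38×31 → 22×31, cost 22·38·31 = 25916; cumulative 34276; (M₂ ((M₃ M₄) M₅)): 9×22 by 22×31 → 9×31, cost 9·22·31 = 6138; cumulative 40414; (M₁ (M₂ ((M₃ M₄) M₅))): 35×9 by 9×31 → 35×31, cost 35·9·31 = 9765; cumulative 50179. Total 50179.
Order B = (((M₁ M₂) (M₃ M₄)) M₅): (M₁ M₂): 35×9 by 9×22 → 35×22, cost 35·9·22 = 6930; (M₃ M₄): 22×10 by 10×38 → 22×38, cost 22·10·38 = 8360; ((M₁ M₂) (M₃ M₄)): 35×22 by 22×38 → 35×38, cost 35·22·38 = 29260; cumulative 44550; (((M₁ M₂) (M₃ M₄)) M₅): 35×38 by 38×31 → 35×31, cost 35·38·31 = 41230; cumulative 85780. Total 85780.
Difference: |50179 − 85780| = 35601.

35601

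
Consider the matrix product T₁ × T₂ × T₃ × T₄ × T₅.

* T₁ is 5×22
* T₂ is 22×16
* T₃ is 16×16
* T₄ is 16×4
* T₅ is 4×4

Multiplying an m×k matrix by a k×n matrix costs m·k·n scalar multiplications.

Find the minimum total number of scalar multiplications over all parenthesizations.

2952

Adjacent pairs: T₁T₂ = 5·22·16 = 1760; T₂T₃ = 22·16·16 = 5632; T₃T₄ = 16·16·4 = 1024; T₄T₅ = 16·4·4 = 256.
Length 3: T₁..T₃: k=1: 0+5632+5·22·16=7392; k=2: 1760+0+5·16·16=3040 → min 3040 | T₂..T₄: k=2: 0+1024+22·16·4=2432; k=3: 5632+0+22·16·4=7040 → min 2432 | T₃..T₅: k=3: 0+256+16·16·4=1280; k=4: 1024+0+16·4·4=1280 → min 1280.
Length 4: T₁..T₄: k=1: 0+2432+5·22·4=2872; k=2: 1760+1024+5·16·4=3104; k=3: 3040+0+5·16·4=3360 → min 2872 | T₂..T₅: k=2: 0+1280+22·16·4=2688; k=3: 5632+256+22·16·4=7296; k=4: 2432+0+22·4·4=2784 → min 2688.
Length 5: T₁..T₅: k=1: 0+2688+5·22·4=3128; k=2: 1760+1280+5·16·4=3360; k=3: 3040+256+5·16·4=3616; k=4: 2872+0+5·4·4=2952 → min 2952.
Optimal order: ((T₁ × (T₂ × (T₃ × T₄))) × T₅) with cost 2952.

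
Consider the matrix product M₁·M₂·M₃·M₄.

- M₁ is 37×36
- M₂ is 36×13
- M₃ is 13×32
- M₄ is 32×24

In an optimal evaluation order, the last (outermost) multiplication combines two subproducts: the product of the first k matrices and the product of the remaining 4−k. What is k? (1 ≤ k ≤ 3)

Adjacent pairs: M₁M₂ = 37·36·13 = 17316; M₂M₃ = 36·13·32 = 14976; M₃M₄ = 13·32·24 = 9984.
Length 3: M₁..M₃: k=1: 0+14976+37·36·32=57600; k=2: 17316+0+37·13·32=32708 → min 32708 | M₂..M₄: k=2: 0+9984+36·13·24=21216; k=3: 14976+0+36·32·24=42624 → min 21216.
Top-level splits: k=1: (M₁..M₁)·(M₂..M₄) → 0+21216+37·36·24 = 53184; k=2: (M₁..M₂)·(M₃..M₄) → 17316+9984+37·13·24 = 38844; k=3: (M₁..M₃)·(M₄..M₄) → 32708+0+37·32·24 = 61124.
Best split is after M₂, i.e. k = 2.

2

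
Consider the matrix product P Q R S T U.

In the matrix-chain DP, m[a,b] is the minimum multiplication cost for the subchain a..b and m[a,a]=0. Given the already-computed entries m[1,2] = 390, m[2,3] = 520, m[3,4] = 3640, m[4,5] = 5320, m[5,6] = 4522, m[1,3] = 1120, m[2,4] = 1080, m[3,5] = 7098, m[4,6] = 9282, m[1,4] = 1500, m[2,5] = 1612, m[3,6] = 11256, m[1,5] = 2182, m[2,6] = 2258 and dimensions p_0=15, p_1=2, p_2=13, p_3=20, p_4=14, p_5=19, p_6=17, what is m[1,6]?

m[1,6] = min over k∈[1,5] of m[1,k]+m[k+1,6]+p_{0}·p_k·p_{6}.
k=1: 0 + 2258 + 15·2·17 = 2768; k=2: 390 + 11256 + 15·13·17 = 14961; k=3: 1120 + 9282 + 15·20·17 = 15502; k=4: 1500 + 4522 + 15·14·17 = 9592; k=5: 2182 + 0 + 15·19·17 = 7027.
Minimum: 2768 at k=1.

2768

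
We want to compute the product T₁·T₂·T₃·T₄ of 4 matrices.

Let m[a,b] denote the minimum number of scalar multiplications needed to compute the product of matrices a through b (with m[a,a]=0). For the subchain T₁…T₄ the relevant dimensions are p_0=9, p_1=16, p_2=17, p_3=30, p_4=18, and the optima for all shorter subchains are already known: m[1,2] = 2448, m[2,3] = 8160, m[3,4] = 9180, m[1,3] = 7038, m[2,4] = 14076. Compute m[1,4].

m[1,4] = min over k∈[1,3] of m[1,k]+m[k+1,4]+p_{0}·p_k·p_{4}.
k=1: 0 + 14076 + 9·16·18 = 16668; k=2: 2448 + 9180 + 9·17·18 = 14382; k=3: 7038 + 0 + 9·30·18 = 11898.
Minimum: 11898 at k=3.

11898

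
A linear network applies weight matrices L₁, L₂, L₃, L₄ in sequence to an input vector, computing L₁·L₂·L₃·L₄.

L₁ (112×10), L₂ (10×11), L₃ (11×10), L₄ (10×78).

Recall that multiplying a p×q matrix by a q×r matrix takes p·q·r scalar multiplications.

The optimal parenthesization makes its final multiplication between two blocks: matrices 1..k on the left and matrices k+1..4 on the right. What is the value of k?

Adjacent pairs: L₁L₂ = 112·10·11 = 12320; L₂L₃ = 10·11·10 = 1100; L₃L₄ = 11·10·78 = 8580.
Length 3: L₁..L₃: k=1: 0+1100+112·10·10=12300; k=2: 12320+0+112·11·10=24640 → min 12300 | L₂..L₄: k=2: 0+8580+10·11·78=17160; k=3: 1100+0+10·10·78=8900 → min 8900.
Top-level splits: k=1: (L₁..L₁)·(L₂..L₄) → 0+8900+112·10·78 = 96260; k=2: (L₁..L₂)·(L₃..L₄) → 12320+8580+112·11·78 = 116996; k=3: (L₁..L₃)·(L₄..L₄) → 12300+0+112·10·78 = 99660.
Best split is after L₁, i.e. k = 1.

1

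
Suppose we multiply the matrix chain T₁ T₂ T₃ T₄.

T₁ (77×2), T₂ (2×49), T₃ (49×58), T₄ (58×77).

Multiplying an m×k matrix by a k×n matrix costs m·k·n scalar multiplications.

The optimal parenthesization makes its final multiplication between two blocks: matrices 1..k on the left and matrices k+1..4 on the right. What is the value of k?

Adjacent pairs: T₁T₂ = 77·2·49 = 7546; T₂T₃ = 2·49·58 = 5684; T₃T₄ = 49·58·77 = 218834.
Length 3: T₁..T₃: k=1: 0+5684+77·2·58=14616; k=2: 7546+0+77·49·58=226380 → min 14616 | T₂..T₄: k=2: 0+218834+2·49·77=226380; k=3: 5684+0+2·58·77=14616 → min 14616.
Top-level splits: k=1: (T₁..T₁)·(T₂..T₄) → 0+14616+77·2·77 = 26474; k=2: (T₁..T₂)·(T₃..T₄) → 7546+218834+77·49·77 = 516901; k=3: (T₁..T₃)·(T₄..T₄) → 14616+0+77·58·77 = 358498.
Best split is after T₁, i.e. k = 1.

1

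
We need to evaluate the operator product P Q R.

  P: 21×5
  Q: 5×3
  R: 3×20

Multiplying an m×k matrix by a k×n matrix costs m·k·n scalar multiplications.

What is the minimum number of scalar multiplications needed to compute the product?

1575

Order (P (Q R)): (Q R): 5×3 by 3×20 → 5×20, cost 5·3·20 = 300; (P (Q R)): 21×5 by 5×20 → 21×20, cost 21·5·20 = 2100; cumulative 2400. Total 2400.
Order ((P Q) R): (P Q): 21×5 by 5×3 → 21×3, cost 21·5·3 = 315; ((P Q) R): 21×3 by 3×20 → 21×20, cost 21·3·20 = 1260; cumulative 1575. Total 1575.
Minimum: 1575.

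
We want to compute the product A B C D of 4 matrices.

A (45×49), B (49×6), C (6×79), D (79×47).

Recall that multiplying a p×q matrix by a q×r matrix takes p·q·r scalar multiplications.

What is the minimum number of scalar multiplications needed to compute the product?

48198

Adjacent pairs: AB = 45·49·6 = 13230; BC = 49·6·79 = 23226; CD = 6·79·47 = 22278.
Length 3: A..C: k=1: 0+23226+45·49·79=197421; k=2: 13230+0+45·6·79=34560 → min 34560 | B..D: k=2: 0+22278+49·6·47=36096; k=3: 23226+0+49·79·47=205163 → min 36096.
Length 4: A..D: k=1: 0+36096+45·49·47=139731; k=2: 13230+22278+45·6·47=48198; k=3: 34560+0+45·79·47=201645 → min 48198.
Optimal order: ((A B) (C D)) with cost 48198.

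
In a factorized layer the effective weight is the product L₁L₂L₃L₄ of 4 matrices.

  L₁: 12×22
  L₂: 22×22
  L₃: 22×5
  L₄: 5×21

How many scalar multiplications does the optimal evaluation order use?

Adjacent pairs: L₁L₂ = 12·22·22 = 5808; L₂L₃ = 22·22·5 = 2420; L₃L₄ = 22·5·21 = 2310.
Length 3: L₁..L₃: k=1: 0+2420+12·22·5=3740; k=2: 5808+0+12·22·5=7128 → min 3740 | L₂..L₄: k=2: 0+2310+22·22·21=12474; k=3: 2420+0+22·5·21=4730 → min 4730.
Length 4: L₁..L₄: k=1: 0+4730+12·22·21=10274; k=2: 5808+2310+12·22·21=13662; k=3: 3740+0+12·5·21=5000 → min 5000.
Optimal order: ((L₁(L₂L₃))L₄) with cost 5000.

5000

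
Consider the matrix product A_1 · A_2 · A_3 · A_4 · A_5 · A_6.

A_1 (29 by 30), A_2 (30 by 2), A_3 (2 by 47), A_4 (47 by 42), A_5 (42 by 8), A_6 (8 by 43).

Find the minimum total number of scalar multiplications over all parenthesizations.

9542

Adjacent pairs: A_1A_2 = 29·30·2 = 1740; A_2A_3 = 30·2·47 = 2820; A_3A_4 = 2·47·42 = 3948; A_4A_5 = 47·42·8 = 15792; A_5A_6 = 42·8·43 = 14448.
Length 3: A_1..A_3: k=1: 0+2820+29·30·47=43710; k=2: 1740+0+29·2·47=4466 → min 4466 | A_2..A_4: k=2: 0+3948+30·2·42=6468; k=3: 2820+0+30·47·42=62040 → min 6468 | A_3..A_5: k=3: 0+15792+2·47·8=16544; k=4: 3948+0+2·42·8=4620 → min 4620 | A_4..A_6: k=4: 0+14448+47·42·43=99330; k=5: 15792+0+47·8·43=31960 → min 31960.
Length 4: A_1..A_4: k=1: 0+6468+29·30·42=43008; k=2: 1740+3948+29·2·42=8124; k=3: 4466+0+29·47·42=61712 → min 8124 | A_2..A_5: k=2: 0+4620+30·2·8=5100; k=3: 2820+15792+30·47·8=29892; k=4: 6468+0+30·42·8=16548 → min 5100 | A_3..A_6: k=3: 0+31960+2·47·43=36002; k=4: 3948+14448+2·42·43=22008; k=5: 4620+0+2·8·43=5308 → min 5308.
Length 5: A_1..A_5: k=1: 0+5100+29·30·8=12060; k=2: 1740+4620+29·2·8=6824; k=3: 4466+15792+29·47·8=31162; k=4: 8124+0+29·42·8=17868 → min 6824 | A_2..A_6: k=2: 0+5308+30·2·43=7888; k=3: 2820+31960+30·47·43=95410; k=4: 6468+14448+30·42·43=75096; k=5: 5100+0+30·8·43=15420 → min 7888.
Length 6: A_1..A_6: k=1: 0+7888+29·30·43=45298; k=2: 1740+5308+29·2·43=9542; k=3: 4466+31960+29·47·43=95035; k=4: 8124+14448+29·42·43=74946; k=5: 6824+0+29·8·43=16800 → min 9542.
Optimal order: ((A_1 · A_2) · (((A_3 · A_4) · A_5) · A_6)) with cost 9542.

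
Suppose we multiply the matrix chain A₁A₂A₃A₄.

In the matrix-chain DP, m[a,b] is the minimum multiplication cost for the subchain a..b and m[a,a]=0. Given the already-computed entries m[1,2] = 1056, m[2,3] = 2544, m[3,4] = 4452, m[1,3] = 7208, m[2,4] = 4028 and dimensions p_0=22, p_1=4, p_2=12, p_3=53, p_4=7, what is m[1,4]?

4644

m[1,4] = min over k∈[1,3] of m[1,k]+m[k+1,4]+p_{0}·p_k·p_{4}.
k=1: 0 + 4028 + 22·4·7 = 4644; k=2: 1056 + 4452 + 22·12·7 = 7356; k=3: 7208 + 0 + 22·53·7 = 15370.
Minimum: 4644 at k=1.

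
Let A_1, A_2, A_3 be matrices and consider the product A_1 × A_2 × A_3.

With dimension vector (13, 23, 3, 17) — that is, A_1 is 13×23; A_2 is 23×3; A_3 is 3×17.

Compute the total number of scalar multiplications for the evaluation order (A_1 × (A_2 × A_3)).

(A_2 × A_3): 23×3 by 3×17 → 23×17, cost 23·3·17 = 1173
(A_1 × (A_2 × A_3)): 13×23 by 23×17 → 13×17, cost 13·23·17 = 5083; cumulative 6256
Total: 6256 scalar multiplications.

6256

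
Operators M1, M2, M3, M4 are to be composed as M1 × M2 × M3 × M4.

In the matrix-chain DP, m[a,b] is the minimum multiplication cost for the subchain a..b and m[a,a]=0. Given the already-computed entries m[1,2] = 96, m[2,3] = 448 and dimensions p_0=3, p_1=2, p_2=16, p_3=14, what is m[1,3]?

532

m[1,3] = min over k∈[1,2] of m[1,k]+m[k+1,3]+p_{0}·p_k·p_{3}.
k=1: 0 + 448 + 3·2·14 = 532; k=2: 96 + 0 + 3·16·14 = 768.
Minimum: 532 at k=1.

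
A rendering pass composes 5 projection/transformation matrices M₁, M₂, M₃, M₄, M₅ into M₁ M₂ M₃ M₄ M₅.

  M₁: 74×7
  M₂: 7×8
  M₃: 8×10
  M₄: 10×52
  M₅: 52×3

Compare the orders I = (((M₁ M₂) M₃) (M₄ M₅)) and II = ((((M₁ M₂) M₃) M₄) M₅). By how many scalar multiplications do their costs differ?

46244

Order I = (((M₁ M₂) M₃) (M₄ M₅)): (M₁ M₂): 74×7 by 7×8 → 74×8, cost 74·7·8 = 4144; ((M₁ M₂) M₃): 74×8 by 8×10 → 74×10, cost 74·8·10 = 5920; cumulative 10064; (M₄ M₅): 10×52 by 52×3 → 10×3, cost 10·52·3 = 1560; (((M₁ M₂) M₃) (M₄ M₅)): 74×10 by 10×3 → 74×3, cost 74·10·3 = 2220; cumulative 13844. Total 13844.
Order II = ((((M₁ M₂) M₃) M₄) M₅): (M₁ M₂): 74×7 by 7×8 → 74×8, cost 74·7·8 = 4144; ((M₁ M₂) M₃): 74×8 by 8×10 → 74×10, cost 74·8·10 = 5920; cumulative 10064; (((M₁ M₂) M₃) M₄): 74×10 by 10×52 → 74×52, cost 74·10·52 = 38480; cumulative 48544; ((((M₁ M₂) M₃) M₄) M₅): 74×52 by 52×3 → 74×3, cost 74·52·3 = 11544; cumulative 60088. Total 60088.
Difference: |13844 − 60088| = 46244.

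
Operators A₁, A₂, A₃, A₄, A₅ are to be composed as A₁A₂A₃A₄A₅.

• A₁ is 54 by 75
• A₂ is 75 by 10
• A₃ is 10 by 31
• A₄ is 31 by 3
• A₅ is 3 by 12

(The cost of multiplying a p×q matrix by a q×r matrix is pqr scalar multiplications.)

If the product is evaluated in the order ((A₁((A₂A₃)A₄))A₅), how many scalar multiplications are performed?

44319

(A₂A₃): 75×10 by 10×31 → 75×31, cost 75·10·31 = 23250
((A₂A₃)A₄): 75×31 by 31×3 → 75×3, cost 75·31·3 = 6975; cumulative 30225
(A₁((A₂A₃)A₄)): 54×75 by 75×3 → 54×3, cost 54·75·3 = 12150; cumulative 42375
((A₁((A₂A₃)A₄))A₅): 54×3 by 3×12 → 54×12, cost 54·3·12 = 1944; cumulative 44319
Total: 44319 scalar multiplications.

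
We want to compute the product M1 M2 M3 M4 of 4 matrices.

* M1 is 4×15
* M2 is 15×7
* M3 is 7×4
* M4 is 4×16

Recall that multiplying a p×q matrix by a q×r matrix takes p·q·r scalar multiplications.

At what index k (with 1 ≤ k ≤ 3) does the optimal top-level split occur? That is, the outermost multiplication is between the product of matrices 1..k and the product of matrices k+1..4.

3

Adjacent pairs: M1M2 = 4·15·7 = 420; M2M3 = 15·7·4 = 420; M3M4 = 7·4·16 = 448.
Length 3: M1..M3: k=1: 0+420+4·15·4=660; k=2: 420+0+4·7·4=532 → min 532 | M2..M4: k=2: 0+448+15·7·16=2128; k=3: 420+0+15·4·16=1380 → min 1380.
Top-level splits: k=1: (M1..M1)·(M2..M4) → 0+1380+4·15·16 = 2340; k=2: (M1..M2)·(M3..M4) → 420+448+4·7·16 = 1316; k=3: (M1..M3)·(M4..M4) → 532+0+4·4·16 = 788.
Best split is after M3, i.e. k = 3.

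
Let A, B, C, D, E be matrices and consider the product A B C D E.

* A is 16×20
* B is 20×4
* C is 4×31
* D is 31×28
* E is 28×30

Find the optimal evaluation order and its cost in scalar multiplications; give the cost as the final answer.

Adjacent pairs: AB = 16·20·4 = 1280; BC = 20·4·31 = 2480; CD = 4·31·28 = 3472; DE = 31·28·30 = 26040.
Length 3: A..C: k=1: 0+2480+16·20·31=12400; k=2: 1280+0+16·4·31=3264 → min 3264 | B..D: k=2: 0+3472+20·4·28=5712; k=3: 2480+0+20·31·28=19840 → min 5712 | C..E: k=3: 0+26040+4·31·30=29760; k=4: 3472+0+4·28·30=6832 → min 6832.
Length 4: A..D: k=1: 0+5712+16·20·28=14672; k=2: 1280+3472+16·4·28=6544; k=3: 3264+0+16·31·28=17152 → min 6544 | B..E: k=2: 0+6832+20·4·30=9232; k=3: 2480+26040+20·31·30=47120; k=4: 5712+0+20·28·30=22512 → min 9232.
Length 5: A..E: k=1: 0+9232+16·20·30=18832; k=2: 1280+6832+16·4·30=10032; k=3: 3264+26040+16·31·30=44184; k=4: 6544+0+16·28·30=19984 → min 10032.
Optimal parenthesization: ((A B) ((C D) E)) with cost 10032.

10032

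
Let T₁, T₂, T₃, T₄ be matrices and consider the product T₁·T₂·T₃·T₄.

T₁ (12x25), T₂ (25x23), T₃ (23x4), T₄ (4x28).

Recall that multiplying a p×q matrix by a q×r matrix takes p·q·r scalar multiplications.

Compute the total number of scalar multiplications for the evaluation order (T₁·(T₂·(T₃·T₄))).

27076

(T₃·T₄): 23×4 by 4×28 → 23×28, cost 23·4·28 = 2576
(T₂·(T₃·T₄)): 25×23 by 23×28 → 25×28, cost 25·23·28 = 16100; cumulative 18676
(T₁·(T₂·(T₃·T₄))): 12×25 by 25×28 → 12×28, cost 12·25·28 = 8400; cumulative 27076
Total: 27076 scalar multiplications.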